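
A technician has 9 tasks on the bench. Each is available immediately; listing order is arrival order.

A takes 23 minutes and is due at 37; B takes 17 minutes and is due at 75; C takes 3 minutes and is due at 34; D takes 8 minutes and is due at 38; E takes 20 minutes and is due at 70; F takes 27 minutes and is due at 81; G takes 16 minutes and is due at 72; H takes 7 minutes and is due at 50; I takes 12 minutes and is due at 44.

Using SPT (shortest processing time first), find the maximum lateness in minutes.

SPT (increasing processing time): C H D I G B E A F.
C: 0→3, due 34, lateness -31
H: 3→10, due 50, lateness -40
D: 10→18, due 38, lateness -20
I: 18→30, due 44, lateness -14
G: 30→46, due 72, lateness -26
B: 46→63, due 75, lateness -12
E: 63→83, due 70, lateness 13
A: 83→106, due 37, lateness 69
F: 106→133, due 81, lateness 52
Maximum = 69.

69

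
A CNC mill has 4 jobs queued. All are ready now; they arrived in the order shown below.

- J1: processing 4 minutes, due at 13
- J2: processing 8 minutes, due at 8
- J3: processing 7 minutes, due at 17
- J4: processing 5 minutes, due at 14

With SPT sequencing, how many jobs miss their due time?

1

SPT (increasing processing time): J1 J4 J3 J2.
J1: 0→4, due 13, tardiness 0
J4: 4→9, due 14, tardiness 0
J3: 9→16, due 17, tardiness 0
J2: 16→24, due 8, tardiness 16
Late jobs: 1.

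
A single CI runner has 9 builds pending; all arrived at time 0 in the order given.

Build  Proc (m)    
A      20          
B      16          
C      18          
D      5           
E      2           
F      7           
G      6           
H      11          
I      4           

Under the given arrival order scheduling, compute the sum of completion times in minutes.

546

FIFO (arrival order): A B C D E F G H I.
A: 0→20
B: 20→36
C: 36→54
D: 54→59
E: 59→61
F: 61→68
G: 68→74
H: 74→85
I: 85→89
Sum = 20+36+54+59+61+68+74+85+89 = 546.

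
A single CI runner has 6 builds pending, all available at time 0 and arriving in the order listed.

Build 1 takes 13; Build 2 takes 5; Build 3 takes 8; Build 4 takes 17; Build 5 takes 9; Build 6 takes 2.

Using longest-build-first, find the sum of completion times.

239

LPT (decreasing processing time): Build 4 Build 1 Build 5 Build 3 Build 2 Build 6.
Build 4: 0→17
Build 1: 17→30
Build 5: 30→39
Build 3: 39→47
Build 2: 47→52
Build 6: 52→54
Sum = 17+30+39+47+52+54 = 239.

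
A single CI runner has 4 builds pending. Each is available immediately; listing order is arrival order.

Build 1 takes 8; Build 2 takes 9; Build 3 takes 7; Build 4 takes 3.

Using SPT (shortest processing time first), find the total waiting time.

SPT (increasing processing time): Build 4 Build 3 Build 1 Build 2.
Build 4: waits 0, runs 0→3
Build 3: waits 3, runs 3→10
Build 1: waits 10, runs 10→18
Build 2: waits 18, runs 18→27
Sum = 0+3+10+18 = 31.

31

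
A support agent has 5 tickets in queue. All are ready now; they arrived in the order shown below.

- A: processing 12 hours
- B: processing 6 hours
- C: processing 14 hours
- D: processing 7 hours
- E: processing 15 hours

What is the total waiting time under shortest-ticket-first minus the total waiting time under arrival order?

SPT (increasing processing time): B D A C E.
B: waits 0, runs 0→6
D: waits 6, runs 6→13
A: waits 13, runs 13→25
C: waits 25, runs 25→39
E: waits 39, runs 39→54
Sum = 0+6+13+25+39 = 83.
FIFO (arrival order): A B C D E.
A: waits 0, runs 0→12
B: waits 12, runs 12→18
C: waits 18, runs 18→32
D: waits 32, runs 32→39
E: waits 39, runs 39→54
Sum = 0+12+18+32+39 = 101.
Difference = 83 − 101 = -18.

-18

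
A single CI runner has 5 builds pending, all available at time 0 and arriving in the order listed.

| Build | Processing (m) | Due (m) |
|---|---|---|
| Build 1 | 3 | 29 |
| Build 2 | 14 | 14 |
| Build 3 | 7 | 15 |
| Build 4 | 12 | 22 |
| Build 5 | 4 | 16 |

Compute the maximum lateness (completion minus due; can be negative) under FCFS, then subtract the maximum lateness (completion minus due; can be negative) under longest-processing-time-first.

3

FIFO (arrival order): Build 1 Build 2 Build 3 Build 4 Build 5.
Build 1: 0→3, due 29, lateness -26
Build 2: 3→17, due 14, lateness 3
Build 3: 17→24, due 15, lateness 9
Build 4: 24→36, due 22, lateness 14
Build 5: 36→40, due 16, lateness 24
Maximum = 24.
LPT (decreasing processing time): Build 2 Build 4 Build 3 Build 5 Build 1.
Build 2: 0→14, due 14, lateness 0
Build 4: 14→26, due 22, lateness 4
Build 3: 26→33, due 15, lateness 18
Build 5: 33→37, due 16, lateness 21
Build 1: 37→40, due 29, lateness 11
Maximum = 21.
Difference = 24 − 21 = 3.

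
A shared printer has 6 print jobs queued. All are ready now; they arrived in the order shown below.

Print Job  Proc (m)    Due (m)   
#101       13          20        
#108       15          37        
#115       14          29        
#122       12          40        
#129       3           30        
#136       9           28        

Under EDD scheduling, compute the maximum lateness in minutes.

EDD (increasing due date): #101 #136 #115 #129 #108 #122.
#101: 0→13, due 20, lateness -7
#136: 13→22, due 28, lateness -6
#115: 22→36, due 29, lateness 7
#129: 36→39, due 30, lateness 9
#108: 39→54, due 37, lateness 17
#122: 54→66, due 40, lateness 26
Maximum = 26.

26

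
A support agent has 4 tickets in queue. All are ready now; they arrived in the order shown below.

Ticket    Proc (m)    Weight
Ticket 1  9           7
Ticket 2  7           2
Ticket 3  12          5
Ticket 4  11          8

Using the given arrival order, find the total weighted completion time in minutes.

FIFO (arrival order): Ticket 1 Ticket 2 Ticket 3 Ticket 4.
Ticket 1: finishes 9, weight 7, w·C = 63
Ticket 2: finishes 16, weight 2, w·C = 32
Ticket 3: finishes 28, weight 5, w·C = 140
Ticket 4: finishes 39, weight 8, w·C = 312
Sum = 63+32+140+312 = 547.

547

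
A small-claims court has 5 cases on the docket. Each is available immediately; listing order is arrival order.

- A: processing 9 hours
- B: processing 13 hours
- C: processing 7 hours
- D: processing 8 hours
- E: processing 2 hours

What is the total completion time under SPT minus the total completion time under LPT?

-48

SPT (increasing processing time): E C D A B.
E: 0→2
C: 2→9
D: 9→17
A: 17→26
B: 26→39
Sum = 2+9+17+26+39 = 93.
LPT (decreasing processing time): B A D C E.
B: 0→13
A: 13→22
D: 22→30
C: 30→37
E: 37→39
Sum = 13+22+30+37+39 = 141.
Difference = 93 − 141 = -48.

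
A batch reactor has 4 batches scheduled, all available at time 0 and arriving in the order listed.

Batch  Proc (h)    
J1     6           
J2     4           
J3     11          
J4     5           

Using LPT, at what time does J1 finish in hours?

17

LPT (decreasing processing time): J3 J1 J4 J2.
J3: 0→11
J1: 11→17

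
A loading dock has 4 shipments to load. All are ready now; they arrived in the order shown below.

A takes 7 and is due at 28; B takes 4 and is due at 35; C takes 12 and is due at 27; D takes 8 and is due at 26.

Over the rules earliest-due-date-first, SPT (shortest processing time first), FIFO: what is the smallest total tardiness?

EDD (increasing due date): D C A B.
D: 0→8, due 26, tardiness 0
C: 8→20, due 27, tardiness 0
A: 20→27, due 28, tardiness 0
B: 27→31, due 35, tardiness 0
Sum = 0+0+0+0 = 0.
SPT (increasing processing time): B A D C.
B: 0→4, due 35, tardiness 0
A: 4→11, due 28, tardiness 0
D: 11→19, due 26, tardiness 0
C: 19→31, due 27, tardiness 4
Sum = 0+0+0+4 = 4.
FIFO (arrival order): A B C D.
A: 0→7, due 28, tardiness 0
B: 7→11, due 35, tardiness 0
C: 11→23, due 27, tardiness 0
D: 23→31, due 26, tardiness 5
Sum = 0+0+0+5 = 5.
EDD 0, SPT 4, FIFO 5 → minimum 0.

0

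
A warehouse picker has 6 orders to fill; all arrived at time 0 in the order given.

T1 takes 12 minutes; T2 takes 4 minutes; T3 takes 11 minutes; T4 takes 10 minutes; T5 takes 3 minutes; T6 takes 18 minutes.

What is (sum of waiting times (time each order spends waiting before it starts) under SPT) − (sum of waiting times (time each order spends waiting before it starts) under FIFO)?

-37

SPT (increasing processing time): T5 T2 T4 T3 T1 T6.
T5: waits 0, runs 0→3
T2: waits 3, runs 3→7
T4: waits 7, runs 7→17
T3: waits 17, runs 17→28
T1: waits 28, runs 28→40
T6: waits 40, runs 40→58
Sum = 0+3+7+17+28+40 = 95.
FIFO (arrival order): T1 T2 T3 T4 T5 T6.
T1: waits 0, runs 0→12
T2: waits 12, runs 12→16
T3: waits 16, runs 16→27
T4: waits 27, runs 27→37
T5: waits 37, runs 37→40
T6: waits 40, runs 40→58
Sum = 0+12+16+27+37+40 = 132.
Difference = 95 − 132 = -37.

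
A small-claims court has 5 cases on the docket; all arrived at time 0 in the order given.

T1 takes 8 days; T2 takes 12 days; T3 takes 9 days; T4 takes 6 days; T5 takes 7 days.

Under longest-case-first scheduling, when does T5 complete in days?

36

LPT (decreasing processing time): T2 T3 T1 T5 T4.
T2: 0→12
T3: 12→21
T1: 21→29
T5: 29→36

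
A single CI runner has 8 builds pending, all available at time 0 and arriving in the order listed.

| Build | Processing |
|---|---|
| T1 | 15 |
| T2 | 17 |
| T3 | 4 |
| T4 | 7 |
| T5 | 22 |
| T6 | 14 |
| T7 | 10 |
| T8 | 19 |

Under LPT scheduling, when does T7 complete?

LPT (decreasing processing time): T5 T8 T2 T1 T6 T7 T4 T3.
T5: 0→22
T8: 22→41
T2: 41→58
T1: 58→73
T6: 73→87
T7: 87→97

97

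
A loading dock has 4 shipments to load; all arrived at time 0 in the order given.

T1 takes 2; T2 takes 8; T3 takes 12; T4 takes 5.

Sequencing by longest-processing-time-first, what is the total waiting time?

LPT (decreasing processing time): T3 T2 T4 T1.
T3: waits 0, runs 0→12
T2: waits 12, runs 12→20
T4: waits 20, runs 20→25
T1: waits 25, runs 25→27
Sum = 0+12+20+25 = 57.

57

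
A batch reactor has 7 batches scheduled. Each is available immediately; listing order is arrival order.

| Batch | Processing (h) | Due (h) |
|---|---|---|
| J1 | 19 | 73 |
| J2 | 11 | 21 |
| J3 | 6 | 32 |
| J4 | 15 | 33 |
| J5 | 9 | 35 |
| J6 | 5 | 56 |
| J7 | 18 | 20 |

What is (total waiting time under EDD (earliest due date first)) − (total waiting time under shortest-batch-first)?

EDD (increasing due date): J7 J2 J3 J4 J5 J6 J1.
J7: waits 0, runs 0→18
J2: waits 18, runs 18→29
J3: waits 29, runs 29→35
J4: waits 35, runs 35→50
J5: waits 50, runs 50→59
J6: waits 59, runs 59→64
J1: waits 64, runs 64→83
Sum = 0+18+29+35+50+59+64 = 255.
SPT (increasing processing time): J6 J3 J5 J2 J4 J7 J1.
J6: waits 0, runs 0→5
J3: waits 5, runs 5→11
J5: waits 11, runs 11→20
J2: waits 20, runs 20→31
J4: waits 31, runs 31→46
J7: waits 46, runs 46→64
J1: waits 64, runs 64→83
Sum = 0+5+11+20+31+46+64 = 177.
Difference = 255 − 177 = 78.

78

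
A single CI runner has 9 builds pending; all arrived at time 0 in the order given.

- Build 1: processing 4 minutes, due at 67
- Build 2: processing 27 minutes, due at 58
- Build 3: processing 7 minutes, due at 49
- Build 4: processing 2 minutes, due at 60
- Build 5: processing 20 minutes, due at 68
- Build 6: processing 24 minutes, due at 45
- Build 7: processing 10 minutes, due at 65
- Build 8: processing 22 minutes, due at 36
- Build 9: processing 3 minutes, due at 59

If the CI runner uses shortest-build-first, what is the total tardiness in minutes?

SPT (increasing processing time): Build 4 Build 9 Build 1 Build 3 Build 7 Build 5 Build 8 Build 6 Build 2.
Build 4: 0→2, due 60, tardiness 0
Build 9: 2→5, due 59, tardiness 0
Build 1: 5→9, due 67, tardiness 0
Build 3: 9→16, due 49, tardiness 0
Build 7: 16→26, due 65, tardiness 0
Build 5: 26→46, due 68, tardiness 0
Build 8: 46→68, due 36, tardiness 32
Build 6: 68→92, due 45, tardiness 47
Build 2: 92→119, due 58, tardiness 61
Sum = 0+0+0+0+0+0+32+47+61 = 140.

140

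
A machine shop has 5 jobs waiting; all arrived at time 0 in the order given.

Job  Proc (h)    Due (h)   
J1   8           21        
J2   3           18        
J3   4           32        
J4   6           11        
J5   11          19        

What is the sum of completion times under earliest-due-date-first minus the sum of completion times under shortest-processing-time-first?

EDD (increasing due date): J4 J2 J5 J1 J3.
J4: 0→6
J2: 6→9
J5: 9→20
J1: 20→28
J3: 28→32
Sum = 6+9+20+28+32 = 95.
SPT (increasing processing time): J2 J3 J4 J1 J5.
J2: 0→3
J3: 3→7
J4: 7→13
J1: 13→21
J5: 21→32
Sum = 3+7+13+21+32 = 76.
Difference = 95 − 76 = 19.

19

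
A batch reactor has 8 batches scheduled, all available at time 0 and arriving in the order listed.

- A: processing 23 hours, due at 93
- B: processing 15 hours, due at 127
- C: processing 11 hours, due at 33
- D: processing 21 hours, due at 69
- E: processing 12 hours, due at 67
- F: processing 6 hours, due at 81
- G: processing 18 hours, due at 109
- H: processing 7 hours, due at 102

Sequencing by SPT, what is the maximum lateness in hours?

21

SPT (increasing processing time): F H C E B G D A.
F: 0→6, due 81, lateness -75
H: 6→13, due 102, lateness -89
C: 13→24, due 33, lateness -9
E: 24→36, due 67, lateness -31
B: 36→51, due 127, lateness -76
G: 51→69, due 109, lateness -40
D: 69→90, due 69, lateness 21
A: 90→113, due 93, lateness 20
Maximum = 21.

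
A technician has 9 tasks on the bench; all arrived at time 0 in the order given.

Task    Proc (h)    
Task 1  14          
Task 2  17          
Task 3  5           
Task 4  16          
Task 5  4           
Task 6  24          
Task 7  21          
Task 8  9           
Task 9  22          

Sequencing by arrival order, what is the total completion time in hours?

FIFO (arrival order): Task 1 Task 2 Task 3 Task 4 Task 5 Task 6 Task 7 Task 8 Task 9.
Task 1: 0→14
Task 2: 14→31
Task 3: 31→36
Task 4: 36→52
Task 5: 52→56
Task 6: 56→80
Task 7: 80→101
Task 8: 101→110
Task 9: 110→132
Sum = 14+31+36+52+56+80+101+110+132 = 612.

612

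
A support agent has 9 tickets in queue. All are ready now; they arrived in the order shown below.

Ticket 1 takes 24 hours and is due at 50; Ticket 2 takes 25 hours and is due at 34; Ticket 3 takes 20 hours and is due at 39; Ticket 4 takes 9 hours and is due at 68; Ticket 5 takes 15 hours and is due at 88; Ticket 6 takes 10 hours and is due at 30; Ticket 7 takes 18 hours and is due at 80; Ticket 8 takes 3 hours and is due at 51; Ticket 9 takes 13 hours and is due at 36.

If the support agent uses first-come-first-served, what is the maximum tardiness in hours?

101

FIFO (arrival order): Ticket 1 Ticket 2 Ticket 3 Ticket 4 Ticket 5 Ticket 6 Ticket 7 Ticket 8 Ticket 9.
Ticket 1: 0→24, due 50, tardiness 0
Ticket 2: 24→49, due 34, tardiness 15
Ticket 3: 49→69, due 39, tardiness 30
Ticket 4: 69→78, due 68, tardiness 10
Ticket 5: 78→93, due 88, tardiness 5
Ticket 6: 93→103, due 30, tardiness 73
Ticket 7: 103→121, due 80, tardiness 41
Ticket 8: 121→124, due 51, tardiness 73
Ticket 9: 124→137, due 36, tardiness 101
Maximum = 101.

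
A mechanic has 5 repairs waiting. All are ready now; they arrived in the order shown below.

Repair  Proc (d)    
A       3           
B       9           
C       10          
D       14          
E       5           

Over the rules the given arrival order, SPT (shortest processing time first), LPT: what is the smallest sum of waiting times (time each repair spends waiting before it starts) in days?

FIFO (arrival order): A B C D E.
A: waits 0, runs 0→3
B: waits 3, runs 3→12
C: waits 12, runs 12→22
D: waits 22, runs 22→36
E: waits 36, runs 36→41
Sum = 0+3+12+22+36 = 73.
SPT (increasing processing time): A E B C D.
A: waits 0, runs 0→3
E: waits 3, runs 3→8
B: waits 8, runs 8→17
C: waits 17, runs 17→27
D: waits 27, runs 27→41
Sum = 0+3+8+17+27 = 55.
LPT (decreasing processing time): D C B E A.
D: waits 0, runs 0→14
C: waits 14, runs 14→24
B: waits 24, runs 24→33
E: waits 33, runs 33→38
A: waits 38, runs 38→41
Sum = 0+14+24+33+38 = 109.
FIFO 73, SPT 55, LPT 109 → minimum 55.

55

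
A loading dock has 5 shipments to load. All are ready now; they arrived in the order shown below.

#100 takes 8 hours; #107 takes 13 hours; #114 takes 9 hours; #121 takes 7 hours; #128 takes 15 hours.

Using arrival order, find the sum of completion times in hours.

148

FIFO (arrival order): #100 #107 #114 #121 #128.
#100: 0→8
#107: 8→21
#114: 21→30
#121: 30→37
#128: 37→52
Sum = 8+21+30+37+52 = 148.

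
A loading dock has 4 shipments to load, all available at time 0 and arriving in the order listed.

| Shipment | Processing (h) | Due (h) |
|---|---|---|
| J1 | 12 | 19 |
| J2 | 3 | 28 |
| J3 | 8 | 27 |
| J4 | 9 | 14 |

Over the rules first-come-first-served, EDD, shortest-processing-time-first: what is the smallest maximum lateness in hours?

4

FIFO (arrival order): J1 J2 J3 J4.
J1: 0→12, due 19, lateness -7
J2: 12→15, due 28, lateness -13
J3: 15→23, due 27, lateness -4
J4: 23→32, due 14, lateness 18
Maximum = 18.
EDD (increasing due date): J4 J1 J3 J2.
J4: 0→9, due 14, lateness -5
J1: 9→21, due 19, lateness 2
J3: 21→29, due 27, lateness 2
J2: 29→32, due 28, lateness 4
Maximum = 4.
SPT (increasing processing time): J2 J3 J4 J1.
J2: 0→3, due 28, lateness -25
J3: 3→11, due 27, lateness -16
J4: 11→20, due 14, lateness 6
J1: 20→32, due 19, lateness 13
Maximum = 13.
FIFO 18, EDD 4, SPT 13 → minimum 4.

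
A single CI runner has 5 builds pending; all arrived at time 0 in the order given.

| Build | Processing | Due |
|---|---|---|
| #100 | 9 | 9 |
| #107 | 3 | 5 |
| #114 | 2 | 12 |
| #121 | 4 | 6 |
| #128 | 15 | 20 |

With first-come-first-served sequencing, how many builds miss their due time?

FIFO (arrival order): #100 #107 #114 #121 #128.
#100: 0→9, due 9, tardiness 0
#107: 9→12, due 5, tardiness 7
#114: 12→14, due 12, tardiness 2
#121: 14→18, due 6, tardiness 12
#128: 18→33, due 20, tardiness 13
Late builds: 4.

4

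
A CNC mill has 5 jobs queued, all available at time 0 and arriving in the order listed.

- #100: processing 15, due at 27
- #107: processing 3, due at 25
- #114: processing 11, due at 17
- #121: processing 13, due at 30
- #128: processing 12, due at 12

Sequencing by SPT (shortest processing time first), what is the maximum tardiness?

SPT (increasing processing time): #107 #114 #128 #121 #100.
#107: 0→3, due 25, tardiness 0
#114: 3→14, due 17, tardiness 0
#128: 14→26, due 12, tardiness 14
#121: 26→39, due 30, tardiness 9
#100: 39→54, due 27, tardiness 27
Maximum = 27.

27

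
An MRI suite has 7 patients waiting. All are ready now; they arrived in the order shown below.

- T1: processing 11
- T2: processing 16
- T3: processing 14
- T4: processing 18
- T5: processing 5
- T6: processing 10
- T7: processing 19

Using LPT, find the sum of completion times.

435

LPT (decreasing processing time): T7 T4 T2 T3 T1 T6 T5.
T7: 0→19
T4: 19→37
T2: 37→53
T3: 53→67
T1: 67→78
T6: 78→88
T5: 88→93
Sum = 19+37+53+67+78+88+93 = 435.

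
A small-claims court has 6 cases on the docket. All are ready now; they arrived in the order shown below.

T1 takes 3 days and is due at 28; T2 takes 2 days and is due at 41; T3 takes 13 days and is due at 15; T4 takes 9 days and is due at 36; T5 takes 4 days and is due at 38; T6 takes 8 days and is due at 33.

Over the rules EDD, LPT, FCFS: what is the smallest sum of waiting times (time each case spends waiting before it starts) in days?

EDD (increasing due date): T3 T1 T6 T4 T5 T2.
T3: waits 0, runs 0→13
T1: waits 13, runs 13→16
T6: waits 16, runs 16→24
T4: waits 24, runs 24→33
T5: waits 33, runs 33→37
T2: waits 37, runs 37→39
Sum = 0+13+16+24+33+37 = 123.
LPT (decreasing processing time): T3 T4 T6 T5 T1 T2.
T3: waits 0, runs 0→13
T4: waits 13, runs 13→22
T6: waits 22, runs 22→30
T5: waits 30, runs 30→34
T1: waits 34, runs 34→37
T2: waits 37, runs 37→39
Sum = 0+13+22+30+34+37 = 136.
FIFO (arrival order): T1 T2 T3 T4 T5 T6.
T1: waits 0, runs 0→3
T2: waits 3, runs 3→5
T3: waits 5, runs 5→18
T4: waits 18, runs 18→27
T5: waits 27, runs 27→31
T6: waits 31, runs 31→39
Sum = 0+3+5+18+27+31 = 84.
EDD 123, LPT 136, FIFO 84 → minimum 84.

84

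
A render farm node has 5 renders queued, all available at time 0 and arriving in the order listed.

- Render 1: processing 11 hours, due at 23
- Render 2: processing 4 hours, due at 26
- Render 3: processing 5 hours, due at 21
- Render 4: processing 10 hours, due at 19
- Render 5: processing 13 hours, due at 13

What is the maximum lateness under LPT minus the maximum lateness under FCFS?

LPT (decreasing processing time): Render 5 Render 1 Render 4 Render 3 Render 2.
Render 5: 0→13, due 13, lateness 0
Render 1: 13→24, due 23, lateness 1
Render 4: 24→34, due 19, lateness 15
Render 3: 34→39, due 21, lateness 18
Render 2: 39→43, due 26, lateness 17
Maximum = 18.
FIFO (arrival order): Render 1 Render 2 Render 3 Render 4 Render 5.
Render 1: 0→11, due 23, lateness -12
Render 2: 11→15, due 26, lateness -11
Render 3: 15→20, due 21, lateness -1
Render 4: 20→30, due 19, lateness 11
Render 5: 30→43, due 13, lateness 30
Maximum = 30.
Difference = 18 − 30 = -12.

-12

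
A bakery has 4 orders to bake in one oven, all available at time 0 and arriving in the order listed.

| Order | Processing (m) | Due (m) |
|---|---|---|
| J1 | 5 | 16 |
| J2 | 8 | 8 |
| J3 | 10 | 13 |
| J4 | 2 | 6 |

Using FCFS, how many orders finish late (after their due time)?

FIFO (arrival order): J1 J2 J3 J4.
J1: 0→5, due 16, tardiness 0
J2: 5→13, due 8, tardiness 5
J3: 13→23, due 13, tardiness 10
J4: 23→25, due 6, tardiness 19
Late orders: 3.

3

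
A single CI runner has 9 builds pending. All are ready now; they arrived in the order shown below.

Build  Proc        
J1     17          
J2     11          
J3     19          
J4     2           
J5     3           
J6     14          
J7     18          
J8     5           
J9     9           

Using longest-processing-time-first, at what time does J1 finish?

LPT (decreasing processing time): J3 J7 J1 J6 J2 J9 J8 J5 J4.
J3: 0→19
J7: 19→37
J1: 37→54

54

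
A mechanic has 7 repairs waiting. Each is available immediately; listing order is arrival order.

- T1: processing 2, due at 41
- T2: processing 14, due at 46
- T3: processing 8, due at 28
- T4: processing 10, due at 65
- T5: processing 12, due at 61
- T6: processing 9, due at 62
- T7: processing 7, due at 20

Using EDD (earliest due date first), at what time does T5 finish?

EDD (increasing due date): T7 T3 T1 T2 T5 T6 T4.
T7: 0→7
T3: 7→15
T1: 15→17
T2: 17→31
T5: 31→43

43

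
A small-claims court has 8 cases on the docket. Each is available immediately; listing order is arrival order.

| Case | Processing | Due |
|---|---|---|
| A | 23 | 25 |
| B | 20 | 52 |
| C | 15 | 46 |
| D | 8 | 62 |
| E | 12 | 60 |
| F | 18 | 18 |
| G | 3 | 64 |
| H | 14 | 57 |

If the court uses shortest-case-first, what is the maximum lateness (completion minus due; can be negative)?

SPT (increasing processing time): G D E H C F B A.
G: 0→3, due 64, lateness -61
D: 3→11, due 62, lateness -51
E: 11→23, due 60, lateness -37
H: 23→37, due 57, lateness -20
C: 37→52, due 46, lateness 6
F: 52→70, due 18, lateness 52
B: 70→90, due 52, lateness 38
A: 90→113, due 25, lateness 88
Maximum = 88.

88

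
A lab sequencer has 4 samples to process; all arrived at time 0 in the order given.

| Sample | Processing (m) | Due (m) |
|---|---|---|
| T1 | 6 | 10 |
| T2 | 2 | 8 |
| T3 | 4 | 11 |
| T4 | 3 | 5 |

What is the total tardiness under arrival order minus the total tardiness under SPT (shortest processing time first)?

6

FIFO (arrival order): T1 T2 T3 T4.
T1: 0→6, due 10, tardiness 0
T2: 6→8, due 8, tardiness 0
T3: 8→12, due 11, tardiness 1
T4: 12→15, due 5, tardiness 10
Sum = 0+0+1+10 = 11.
SPT (increasing processing time): T2 T4 T3 T1.
T2: 0→2, due 8, tardiness 0
T4: 2→5, due 5, tardiness 0
T3: 5→9, due 11, tardiness 0
T1: 9→15, due 10, tardiness 5
Sum = 0+0+0+5 = 5.
Difference = 11 − 5 = 6.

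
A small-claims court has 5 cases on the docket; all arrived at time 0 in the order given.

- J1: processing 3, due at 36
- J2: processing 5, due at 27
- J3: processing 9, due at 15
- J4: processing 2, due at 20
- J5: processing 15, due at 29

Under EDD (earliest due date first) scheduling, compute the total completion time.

EDD (increasing due date): J3 J4 J2 J5 J1.
J3: 0→9
J4: 9→11
J2: 11→16
J5: 16→31
J1: 31→34
Sum = 9+11+16+31+34 = 101.

101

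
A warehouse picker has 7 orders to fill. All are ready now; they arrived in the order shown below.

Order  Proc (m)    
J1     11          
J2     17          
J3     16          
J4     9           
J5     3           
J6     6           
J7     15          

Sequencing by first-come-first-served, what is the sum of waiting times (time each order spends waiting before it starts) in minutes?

FIFO (arrival order): J1 J2 J3 J4 J5 J6 J7.
J1: waits 0, runs 0→11
J2: waits 11, runs 11→28
J3: waits 28, runs 28→44
J4: waits 44, runs 44→53
J5: waits 53, runs 53→56
J6: waits 56, runs 56→62
J7: waits 62, runs 62→77
Sum = 0+11+28+44+53+56+62 = 254.

254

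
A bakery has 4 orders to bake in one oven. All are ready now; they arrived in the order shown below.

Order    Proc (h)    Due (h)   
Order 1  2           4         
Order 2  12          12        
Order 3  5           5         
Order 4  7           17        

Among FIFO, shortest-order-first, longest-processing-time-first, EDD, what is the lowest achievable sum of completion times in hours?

49

FIFO (arrival order): Order 1 Order 2 Order 3 Order 4.
Order 1: 0→2
Order 2: 2→14
Order 3: 14→19
Order 4: 19→26
Sum = 2+14+19+26 = 61.
SPT (increasing processing time): Order 1 Order 3 Order 4 Order 2.
Order 1: 0→2
Order 3: 2→7
Order 4: 7→14
Order 2: 14→26
Sum = 2+7+14+26 = 49.
LPT (decreasing processing time): Order 2 Order 4 Order 3 Order 1.
Order 2: 0→12
Order 4: 12→19
Order 3: 19→24
Order 1: 24→26
Sum = 12+19+24+26 = 81.
EDD (increasing due date): Order 1 Order 3 Order 2 Order 4.
Order 1: 0→2
Order 3: 2→7
Order 2: 7→19
Order 4: 19→26
Sum = 2+7+19+26 = 54.
FIFO 61, SPT 49, LPT 81, EDD 54 → minimum 49.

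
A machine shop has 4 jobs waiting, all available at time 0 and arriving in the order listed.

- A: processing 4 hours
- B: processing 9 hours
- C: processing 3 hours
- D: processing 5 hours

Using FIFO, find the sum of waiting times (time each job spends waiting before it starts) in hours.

FIFO (arrival order): A B C D.
A: waits 0, runs 0→4
B: waits 4, runs 4→13
C: waits 13, runs 13→16
D: waits 16, runs 16→21
Sum = 0+4+13+16 = 33.

33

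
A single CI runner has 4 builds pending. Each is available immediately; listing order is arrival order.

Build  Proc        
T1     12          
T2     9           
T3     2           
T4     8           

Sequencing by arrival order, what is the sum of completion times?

87

FIFO (arrival order): T1 T2 T3 T4.
T1: 0→12
T2: 12→21
T3: 21→23
T4: 23→31
Sum = 12+21+23+31 = 87.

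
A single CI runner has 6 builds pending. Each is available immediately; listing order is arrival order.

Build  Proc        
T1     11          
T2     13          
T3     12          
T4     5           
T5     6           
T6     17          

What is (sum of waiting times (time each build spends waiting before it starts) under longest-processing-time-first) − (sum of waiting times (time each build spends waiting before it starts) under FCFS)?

42

LPT (decreasing processing time): T6 T2 T3 T1 T5 T4.
T6: waits 0, runs 0→17
T2: waits 17, runs 17→30
T3: waits 30, runs 30→42
T1: waits 42, runs 42→53
T5: waits 53, runs 53→59
T4: waits 59, runs 59→64
Sum = 0+17+30+42+53+59 = 201.
FIFO (arrival order): T1 T2 T3 T4 T5 T6.
T1: waits 0, runs 0→11
T2: waits 11, runs 11→24
T3: waits 24, runs 24→36
T4: waits 36, runs 36→41
T5: waits 41, runs 41→47
T6: waits 47, runs 47→64
Sum = 0+11+24+36+41+47 = 159.
Difference = 201 − 159 = 42.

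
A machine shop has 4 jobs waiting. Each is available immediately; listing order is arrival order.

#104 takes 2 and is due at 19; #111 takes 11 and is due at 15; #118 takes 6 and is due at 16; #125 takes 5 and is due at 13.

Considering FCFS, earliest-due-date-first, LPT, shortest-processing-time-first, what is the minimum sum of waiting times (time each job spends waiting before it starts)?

FIFO (arrival order): #104 #111 #118 #125.
#104: waits 0, runs 0→2
#111: waits 2, runs 2→13
#118: waits 13, runs 13→19
#125: waits 19, runs 19→24
Sum = 0+2+13+19 = 34.
EDD (increasing due date): #125 #111 #118 #104.
#125: waits 0, runs 0→5
#111: waits 5, runs 5→16
#118: waits 16, runs 16→22
#104: waits 22, runs 22→24
Sum = 0+5+16+22 = 43.
LPT (decreasing processing time): #111 #118 #125 #104.
#111: waits 0, runs 0→11
#118: waits 11, runs 11→17
#125: waits 17, runs 17→22
#104: waits 22, runs 22→24
Sum = 0+11+17+22 = 50.
SPT (increasing processing time): #104 #125 #118 #111.
#104: waits 0, runs 0→2
#125: waits 2, runs 2→7
#118: waits 7, runs 7→13
#111: waits 13, runs 13→24
Sum = 0+2+7+13 = 22.
FIFO 34, EDD 43, LPT 50, SPT 22 → minimum 22.

22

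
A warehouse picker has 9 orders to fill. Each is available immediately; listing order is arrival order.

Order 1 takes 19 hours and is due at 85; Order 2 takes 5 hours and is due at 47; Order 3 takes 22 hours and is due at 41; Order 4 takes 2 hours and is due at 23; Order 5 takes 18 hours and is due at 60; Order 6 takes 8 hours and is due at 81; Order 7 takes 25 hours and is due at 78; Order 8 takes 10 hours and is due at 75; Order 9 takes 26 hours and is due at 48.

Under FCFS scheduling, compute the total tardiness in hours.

FIFO (arrival order): Order 1 Order 2 Order 3 Order 4 Order 5 Order 6 Order 7 Order 8 Order 9.
Order 1: 0→19, due 85, tardiness 0
Order 2: 19→24, due 47, tardiness 0
Order 3: 24→46, due 41, tardiness 5
Order 4: 46→48, due 23, tardiness 25
Order 5: 48→66, due 60, tardiness 6
Order 6: 66→74, due 81, tardiness 0
Order 7: 74→99, due 78, tardiness 21
Order 8: 99→109, due 75, tardiness 34
Order 9: 109→135, due 48, tardiness 87
Sum = 0+0+5+25+6+0+21+34+87 = 178.

178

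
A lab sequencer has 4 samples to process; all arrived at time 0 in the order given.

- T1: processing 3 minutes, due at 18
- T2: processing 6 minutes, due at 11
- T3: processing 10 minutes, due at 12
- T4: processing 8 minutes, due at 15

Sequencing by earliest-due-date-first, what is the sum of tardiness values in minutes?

EDD (increasing due date): T2 T3 T4 T1.
T2: 0→6, due 11, tardiness 0
T3: 6→16, due 12, tardiness 4
T4: 16→24, due 15, tardiness 9
T1: 24→27, due 18, tardiness 9
Sum = 0+4+9+9 = 22.

22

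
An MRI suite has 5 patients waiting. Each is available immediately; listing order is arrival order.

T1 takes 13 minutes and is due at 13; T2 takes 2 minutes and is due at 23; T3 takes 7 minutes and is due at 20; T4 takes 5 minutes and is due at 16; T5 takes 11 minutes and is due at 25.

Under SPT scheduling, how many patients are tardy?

1

SPT (increasing processing time): T2 T4 T3 T5 T1.
T2: 0→2, due 23, tardiness 0
T4: 2→7, due 16, tardiness 0
T3: 7→14, due 20, tardiness 0
T5: 14→25, due 25, tardiness 0
T1: 25→38, due 13, tardiness 25
Late patients: 1.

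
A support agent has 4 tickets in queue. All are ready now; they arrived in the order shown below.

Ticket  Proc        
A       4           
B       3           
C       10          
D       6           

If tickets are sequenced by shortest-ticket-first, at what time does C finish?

23

SPT (increasing processing time): B A D C.
B: 0→3
A: 3→7
D: 7→13
C: 13→23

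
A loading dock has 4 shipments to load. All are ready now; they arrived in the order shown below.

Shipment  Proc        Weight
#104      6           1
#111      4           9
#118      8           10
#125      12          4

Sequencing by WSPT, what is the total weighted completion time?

282

WSPT (decreasing weight/processing-time ratio): #111 #118 #125 #104.
#111: finishes 4, weight 9, w·C = 36
#118: finishes 12, weight 10, w·C = 120
#125: finishes 24, weight 4, w·C = 96
#104: finishes 30, weight 1, w·C = 30
Sum = 36+120+96+30 = 282.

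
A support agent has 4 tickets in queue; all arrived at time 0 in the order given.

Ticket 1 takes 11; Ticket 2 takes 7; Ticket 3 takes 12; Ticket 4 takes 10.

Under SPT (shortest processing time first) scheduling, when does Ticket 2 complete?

SPT (increasing processing time): Ticket 2 Ticket 4 Ticket 1 Ticket 3.
Ticket 2: 0→7

7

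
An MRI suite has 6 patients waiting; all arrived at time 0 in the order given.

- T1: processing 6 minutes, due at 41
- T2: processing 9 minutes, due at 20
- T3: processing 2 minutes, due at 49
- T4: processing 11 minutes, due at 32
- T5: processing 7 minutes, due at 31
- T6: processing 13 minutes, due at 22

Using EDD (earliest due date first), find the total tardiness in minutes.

EDD (increasing due date): T2 T6 T5 T4 T1 T3.
T2: 0→9, due 20, tardiness 0
T6: 9→22, due 22, tardiness 0
T5: 22→29, due 31, tardiness 0
T4: 29→40, due 32, tardiness 8
T1: 40→46, due 41, tardiness 5
T3: 46→48, due 49, tardiness 0
Sum = 0+0+0+8+5+0 = 13.

13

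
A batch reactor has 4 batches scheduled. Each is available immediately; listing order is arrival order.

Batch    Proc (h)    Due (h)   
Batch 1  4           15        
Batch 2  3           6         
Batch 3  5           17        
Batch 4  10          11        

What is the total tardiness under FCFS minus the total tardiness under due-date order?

FIFO (arrival order): Batch 1 Batch 2 Batch 3 Batch 4.
Batch 1: 0→4, due 15, tardiness 0
Batch 2: 4→7, due 6, tardiness 1
Batch 3: 7→12, due 17, tardiness 0
Batch 4: 12→22, due 11, tardiness 11
Sum = 0+1+0+11 = 12.
EDD (increasing due date): Batch 2 Batch 4 Batch 1 Batch 3.
Batch 2: 0→3, due 6, tardiness 0
Batch 4: 3→13, due 11, tardiness 2
Batch 1: 13→17, due 15, tardiness 2
Batch 3: 17→22, due 17, tardiness 5
Sum = 0+2+2+5 = 9.
Difference = 12 − 9 = 3.

3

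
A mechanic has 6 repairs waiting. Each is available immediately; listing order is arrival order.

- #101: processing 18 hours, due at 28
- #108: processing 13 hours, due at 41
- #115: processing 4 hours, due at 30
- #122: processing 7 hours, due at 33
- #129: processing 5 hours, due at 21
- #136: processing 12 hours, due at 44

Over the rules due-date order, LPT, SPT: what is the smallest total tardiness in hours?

EDD (increasing due date): #129 #101 #115 #122 #108 #136.
#129: 0→5, due 21, tardiness 0
#101: 5→23, due 28, tardiness 0
#115: 23→27, due 30, tardiness 0
#122: 27→34, due 33, tardiness 1
#108: 34→47, due 41, tardiness 6
#136: 47→59, due 44, tardiness 15
Sum = 0+0+0+1+6+15 = 22.
LPT (decreasing processing time): #101 #108 #136 #122 #129 #115.
#101: 0→18, due 28, tardiness 0
#108: 18→31, due 41, tardiness 0
#136: 31→43, due 44, tardiness 0
#122: 43→50, due 33, tardiness 17
#129: 50→55, due 21, tardiness 34
#115: 55→59, due 30, tardiness 29
Sum = 0+0+0+17+34+29 = 80.
SPT (increasing processing time): #115 #129 #122 #136 #108 #101.
#115: 0→4, due 30, tardiness 0
#129: 4→9, due 21, tardiness 0
#122: 9→16, due 33, tardiness 0
#136: 16→28, due 44, tardiness 0
#108: 28→41, due 41, tardiness 0
#101: 41→59, due 28, tardiness 31
Sum = 0+0+0+0+0+31 = 31.
EDD 22, LPT 80, SPT 31 → minimum 22.

22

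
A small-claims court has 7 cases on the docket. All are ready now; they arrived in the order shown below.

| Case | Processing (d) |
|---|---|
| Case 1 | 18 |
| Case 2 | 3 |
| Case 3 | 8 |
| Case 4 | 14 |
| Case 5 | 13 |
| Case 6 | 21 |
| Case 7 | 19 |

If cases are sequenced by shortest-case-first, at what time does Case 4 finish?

SPT (increasing processing time): Case 2 Case 3 Case 5 Case 4 Case 1 Case 7 Case 6.
Case 2: 0→3
Case 3: 3→11
Case 5: 11→24
Case 4: 24→38

38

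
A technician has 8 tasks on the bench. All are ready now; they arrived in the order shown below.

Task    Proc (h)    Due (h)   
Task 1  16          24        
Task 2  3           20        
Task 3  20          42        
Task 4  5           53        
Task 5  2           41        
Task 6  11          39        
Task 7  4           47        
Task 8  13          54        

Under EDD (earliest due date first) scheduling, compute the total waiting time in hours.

253

EDD (increasing due date): Task 2 Task 1 Task 6 Task 5 Task 3 Task 7 Task 4 Task 8.
Task 2: waits 0, runs 0→3
Task 1: waits 3, runs 3→19
Task 6: waits 19, runs 19→30
Task 5: waits 30, runs 30→32
Task 3: waits 32, runs 32→52
Task 7: waits 52, runs 52→56
Task 4: waits 56, runs 56→61
Task 8: waits 61, runs 61→74
Sum = 0+3+19+30+32+52+56+61 = 253.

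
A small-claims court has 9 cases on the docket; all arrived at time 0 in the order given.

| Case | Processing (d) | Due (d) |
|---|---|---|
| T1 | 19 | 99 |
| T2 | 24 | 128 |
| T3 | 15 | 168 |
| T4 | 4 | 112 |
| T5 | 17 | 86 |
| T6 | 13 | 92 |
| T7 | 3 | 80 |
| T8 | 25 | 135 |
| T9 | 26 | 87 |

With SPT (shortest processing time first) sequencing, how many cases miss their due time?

SPT (increasing processing time): T7 T4 T6 T3 T5 T1 T2 T8 T9.
T7: 0→3, due 80, tardiness 0
T4: 3→7, due 112, tardiness 0
T6: 7→20, due 92, tardiness 0
T3: 20→35, due 168, tardiness 0
T5: 35→52, due 86, tardiness 0
T1: 52→71, due 99, tardiness 0
T2: 71→95, due 128, tardiness 0
T8: 95→120, due 135, tardiness 0
T9: 120→146, due 87, tardiness 59
Late cases: 1.

1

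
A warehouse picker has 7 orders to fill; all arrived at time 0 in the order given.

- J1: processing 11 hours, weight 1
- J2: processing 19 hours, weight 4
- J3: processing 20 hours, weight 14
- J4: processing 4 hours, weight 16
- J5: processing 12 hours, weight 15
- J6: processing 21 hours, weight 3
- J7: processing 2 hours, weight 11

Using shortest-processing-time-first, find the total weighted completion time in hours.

SPT (increasing processing time): J7 J4 J1 J5 J2 J3 J6.
J7: finishes 2, weight 11, w·C = 22
J4: finishes 6, weight 16, w·C = 96
J1: finishes 17, weight 1, w·C = 17
J5: finishes 29, weight 15, w·C = 435
J2: finishes 48, weight 4, w·C = 192
J3: finishes 68, weight 14, w·C = 952
J6: finishes 89, weight 3, w·C = 267
Sum = 22+96+17+435+192+952+267 = 1981.

1981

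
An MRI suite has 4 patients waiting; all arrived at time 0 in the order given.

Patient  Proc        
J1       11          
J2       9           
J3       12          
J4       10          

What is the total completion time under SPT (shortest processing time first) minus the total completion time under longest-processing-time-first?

-10

SPT (increasing processing time): J2 J4 J1 J3.
J2: 0→9
J4: 9→19
J1: 19→30
J3: 30→42
Sum = 9+19+30+42 = 100.
LPT (decreasing processing time): J3 J1 J4 J2.
J3: 0→12
J1: 12→23
J4: 23→33
J2: 33→42
Sum = 12+23+33+42 = 110.
Difference = 100 − 110 = -10.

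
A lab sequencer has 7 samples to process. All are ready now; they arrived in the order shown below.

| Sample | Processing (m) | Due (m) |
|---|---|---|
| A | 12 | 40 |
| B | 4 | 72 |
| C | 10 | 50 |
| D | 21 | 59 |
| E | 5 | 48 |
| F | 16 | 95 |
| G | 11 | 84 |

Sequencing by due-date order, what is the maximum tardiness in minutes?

0

EDD (increasing due date): A E C D B G F.
A: 0→12, due 40, tardiness 0
E: 12→17, due 48, tardiness 0
C: 17→27, due 50, tardiness 0
D: 27→48, due 59, tardiness 0
B: 48→52, due 72, tardiness 0
G: 52→63, due 84, tardiness 0
F: 63→79, due 95, tardiness 0
Maximum = 0.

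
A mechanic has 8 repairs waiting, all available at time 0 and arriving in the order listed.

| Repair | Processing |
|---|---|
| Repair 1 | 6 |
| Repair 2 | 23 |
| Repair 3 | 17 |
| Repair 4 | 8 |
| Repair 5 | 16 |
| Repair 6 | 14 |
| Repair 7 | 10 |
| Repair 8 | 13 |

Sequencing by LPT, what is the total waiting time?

466

LPT (decreasing processing time): Repair 2 Repair 3 Repair 5 Repair 6 Repair 8 Repair 7 Repair 4 Repair 1.
Repair 2: waits 0, runs 0→23
Repair 3: waits 23, runs 23→40
Repair 5: waits 40, runs 40→56
Repair 6: waits 56, runs 56→70
Repair 8: waits 70, runs 70→83
Repair 7: waits 83, runs 83→93
Repair 4: waits 93, runs 93→101
Repair 1: waits 101, runs 101→107
Sum = 0+23+40+56+70+83+93+101 = 466.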